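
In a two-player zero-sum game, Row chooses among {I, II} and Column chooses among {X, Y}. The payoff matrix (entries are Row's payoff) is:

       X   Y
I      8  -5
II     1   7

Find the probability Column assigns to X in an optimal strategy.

Row minima: I → -5, II → 1; maximin = 1.
Column maxima: X → 8, Y → 7; minimax = 7.
1 ≠ 7, so there is no saddle point; optimal play is mixed.
Let Row play I with probability p. Expected payoff against X: 8p + 1(1−p) = 7p + 1; against Y: (-5)p + 7(1−p) = −12p + 7.
Setting these equal: 7p + 1 = −12p + 7 ⇒ 19p = 6 ⇒ p = 6/19, and the value is (7)·(6/19) + 1 = 61/19.
For Column: with q = P(X), equating I's and II's payoffs gives 13q − 5 = −6q + 7 ⇒ q = 12/19.

12/19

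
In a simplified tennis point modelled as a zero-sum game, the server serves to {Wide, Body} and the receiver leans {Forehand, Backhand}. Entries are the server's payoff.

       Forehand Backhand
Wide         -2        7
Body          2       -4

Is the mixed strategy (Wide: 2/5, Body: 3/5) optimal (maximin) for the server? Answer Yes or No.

Against Forehand this mix gives (2/5)·(-2) + (3/5)·2 = 2/5.
Against Backhand this mix gives (2/5)·7 + (3/5)·(-4) = 2/5.
All of the receiver's active replies (Forehand, Backhand) yield 2/5, and no column does worse for the server. The mix makes the receiver indifferent and guarantees 2/5, so it is optimal.

Yes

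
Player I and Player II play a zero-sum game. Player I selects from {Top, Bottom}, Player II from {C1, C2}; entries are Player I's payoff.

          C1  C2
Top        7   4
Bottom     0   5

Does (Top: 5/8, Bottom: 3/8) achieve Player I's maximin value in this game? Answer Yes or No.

Against C1 this mix gives (5/8)·7 + (3/8)·0 = 35/8.
Against C2 this mix gives (5/8)·4 + (3/8)·5 = 35/8.
All of Player II's active replies (C1, C2) yield 35/8, and no column does worse for Player I. The mix makes Player II indifferent and guarantees 35/8, so it is optimal.

Yes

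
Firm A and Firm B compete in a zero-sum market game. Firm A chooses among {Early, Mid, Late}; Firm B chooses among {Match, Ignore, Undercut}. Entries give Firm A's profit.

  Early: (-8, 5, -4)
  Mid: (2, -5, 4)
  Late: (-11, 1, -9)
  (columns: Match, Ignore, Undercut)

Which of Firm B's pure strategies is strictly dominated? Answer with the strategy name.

Match holds Firm A's payoff strictly below Undercut in every row: -8 < -4, 2 < 4, -11 < -9.
So Undercut is strictly dominated for Firm B.

Undercut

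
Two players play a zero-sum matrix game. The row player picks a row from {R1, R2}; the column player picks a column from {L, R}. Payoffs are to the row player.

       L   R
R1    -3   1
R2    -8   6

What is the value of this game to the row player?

-3

Row minima: R1 → -3, R2 → -8; maximin = -3.
Column maxima: L → -3, R → 6; minimax = -3.
Since maximin = minimax = -3, there is a saddle point and the value is -3.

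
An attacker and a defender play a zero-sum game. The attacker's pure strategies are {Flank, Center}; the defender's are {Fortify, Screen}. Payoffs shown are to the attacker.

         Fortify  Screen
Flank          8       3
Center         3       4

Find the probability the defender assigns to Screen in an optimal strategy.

Row minima: Flank → 3, Center → 3; maximin = 3.
Column maxima: Fortify → 8, Screen → 4; minimax = 4.
3 ≠ 4, so there is no saddle point; optimal play is mixed.
Let the attacker play Flank with probability p. Expected payoff against Fortify: 8p + 3(1−p) = 5p + 3; against Screen: 3p + 4(1−p) = −p + 4.
Setting these equal: 5p + 3 = −p + 4 ⇒ 6p = 1 ⇒ p = 1/6, and the value is (5)·(1/6) + 3 = 23/6.
For the defender: with q = P(Fortify), equating Flank's and Center's payoffs gives 5q + 3 = −q + 4 ⇒ q = 1/6.

5/6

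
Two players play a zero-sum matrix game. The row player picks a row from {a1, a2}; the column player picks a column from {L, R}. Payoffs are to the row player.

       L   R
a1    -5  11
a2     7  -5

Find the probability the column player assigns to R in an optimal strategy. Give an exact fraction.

Row minima: a1 → -5, a2 → -5; maximin = -5.
Column maxima: L → 7, R → 11; minimax = 7.
-5 ≠ 7, so there is no saddle point; optimal play is mixed.
Let the row player play a1 with probability p. Expected payoff against L: (-5)p + 7(1−p) = −12p + 7; against R: 11p + (-5)(1−p) = 16p − 5.
Setting these equal: −12p + 7 = 16p − 5 ⇒ −28p = -12 ⇒ p = 3/7, and the value is (-12)·(3/7) + 7 = 13/7.
For the column player: with q = P(L), equating a1's and a2's payoffs gives −16q + 11 = 12q − 5 ⇒ q = 4/7.

3/7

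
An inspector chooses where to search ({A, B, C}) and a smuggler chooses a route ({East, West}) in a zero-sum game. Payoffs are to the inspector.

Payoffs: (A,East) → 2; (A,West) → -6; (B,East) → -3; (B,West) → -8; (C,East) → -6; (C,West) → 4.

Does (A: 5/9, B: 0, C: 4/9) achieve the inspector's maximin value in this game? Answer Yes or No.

Against East this mix gives (5/9)·2 + (4/9)·(-6) = -14/9.
Against West this mix gives (5/9)·(-6) + (4/9)·4 = -14/9.
All of the smuggler's active replies (East, West) yield -14/9, and no column does worse for the inspector. The mix makes the smuggler indifferent and guarantees -14/9, so it is optimal.

Yes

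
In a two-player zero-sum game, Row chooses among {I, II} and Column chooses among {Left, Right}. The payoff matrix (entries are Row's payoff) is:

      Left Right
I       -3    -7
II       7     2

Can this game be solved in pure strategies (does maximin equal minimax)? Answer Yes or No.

Yes

Row minima: I → -7, II → 2; maximin = 2.
Column maxima: Left → 7, Right → 2; minimax = 2.
maximin = minimax = 2, so a saddle point exists.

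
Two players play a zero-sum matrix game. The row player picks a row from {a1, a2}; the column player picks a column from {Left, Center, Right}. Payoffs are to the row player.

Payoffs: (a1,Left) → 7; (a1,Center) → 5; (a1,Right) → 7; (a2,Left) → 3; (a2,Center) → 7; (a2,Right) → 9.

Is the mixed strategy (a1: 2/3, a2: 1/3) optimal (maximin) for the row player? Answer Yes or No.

Yes

Against Left this mix gives (2/3)·7 + (1/3)·3 = 17/3.
Against Center this mix gives (2/3)·5 + (1/3)·7 = 17/3.
Against Right this mix gives (2/3)·7 + (1/3)·9 = 23/3.
All of the column player's active replies (Left, Center) yield 17/3, and no column does worse for the row player. The mix makes the column player indifferent and guarantees 17/3, so it is optimal.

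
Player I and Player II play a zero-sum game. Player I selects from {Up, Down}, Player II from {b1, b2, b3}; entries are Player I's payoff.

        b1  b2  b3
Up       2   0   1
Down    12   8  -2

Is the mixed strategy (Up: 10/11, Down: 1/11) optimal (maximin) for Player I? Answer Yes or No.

Yes

Against b1 this mix gives (10/11)·2 + (1/11)·12 = 32/11.
Against b2 this mix gives (10/11)·0 + (1/11)·8 = 8/11.
Against b3 this mix gives (10/11)·1 + (1/11)·(-2) = 8/11.
All of Player II's active replies (b2, b3) yield 8/11, and no column does worse for Player I. The mix makes Player II indifferent and guarantees 8/11, so it is optimal.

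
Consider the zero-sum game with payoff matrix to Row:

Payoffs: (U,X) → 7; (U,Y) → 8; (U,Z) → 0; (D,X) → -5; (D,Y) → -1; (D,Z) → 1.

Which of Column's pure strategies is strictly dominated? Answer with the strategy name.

Y

X holds Row's payoff strictly below Y in every row: 7 < 8, -5 < -1.
So Y is strictly dominated for Column.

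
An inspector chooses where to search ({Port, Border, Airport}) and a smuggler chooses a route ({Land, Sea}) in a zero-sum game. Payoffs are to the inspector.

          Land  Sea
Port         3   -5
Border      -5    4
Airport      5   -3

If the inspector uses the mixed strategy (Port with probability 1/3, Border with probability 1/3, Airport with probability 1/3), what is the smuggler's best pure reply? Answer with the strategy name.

Sea

If the smuggler plays Land, the inspector's expected payoff is (1/3)·3 + (1/3)·(-5) + (1/3)·5 = 1.
If the smuggler plays Sea, the inspector's expected payoff is (1/3)·(-5) + (1/3)·4 + (1/3)·(-3) = -4/3.
The smuggler minimizes the inspector's payoff; the smallest is -4/3, so the best response is Sea.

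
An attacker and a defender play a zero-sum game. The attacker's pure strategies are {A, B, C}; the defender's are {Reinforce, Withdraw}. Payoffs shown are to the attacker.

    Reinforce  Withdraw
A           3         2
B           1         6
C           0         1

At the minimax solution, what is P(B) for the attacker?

Row minima: A → 2, B → 1, C → 0; maximin = 2.
Column maxima: Reinforce → 3, Withdraw → 6; minimax = 3.
2 ≠ 3, so there is no saddle point; optimal play is mixed.
C is strictly dominated by A, so the attacker never plays it.
On the remaining 2×2 (A, B vs Reinforce, Withdraw):
Let the attacker play A with probability p. Expected payoff against Reinforce: 3p + 1(1−p) = 2p + 1; against Withdraw: 2p + 6(1−p) = −4p + 6.
Setting these equal: 2p + 1 = −4p + 6 ⇒ 6p = 5 ⇒ p = 5/6, and the value is (2)·(5/6) + 1 = 8/3.
For the defender: with q = P(Reinforce), equating A's and B's payoffs gives q + 2 = −5q + 6 ⇒ q = 2/3.

1/6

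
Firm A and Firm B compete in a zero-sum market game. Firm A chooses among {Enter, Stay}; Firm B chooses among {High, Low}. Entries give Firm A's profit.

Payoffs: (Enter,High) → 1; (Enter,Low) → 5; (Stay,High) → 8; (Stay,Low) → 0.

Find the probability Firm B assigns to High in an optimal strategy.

5/12

Row minima: Enter → 1, Stay → 0; maximin = 1.
Column maxima: High → 8, Low → 5; minimax = 5.
1 ≠ 5, so there is no saddle point; optimal play is mixed.
Let Firm A play Enter with probability p. Expected payoff against High: 1p + 8(1−p) = −7p + 8; against Low: 5p + 0(1−p) = 5p.
Setting these equal: −7p + 8 = 5p ⇒ −12p = -8 ⇒ p = 2/3, and the value is (-7)·(2/3) + 8 = 10/3.
For Firm B: with q = P(High), equating Enter's and Stay's payoffs gives −4q + 5 = 8q ⇒ q = 5/12.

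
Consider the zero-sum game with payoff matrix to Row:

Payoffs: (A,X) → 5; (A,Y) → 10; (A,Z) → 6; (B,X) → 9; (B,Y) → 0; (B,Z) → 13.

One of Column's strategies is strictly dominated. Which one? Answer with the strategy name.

Z

X holds Row's payoff strictly below Z in every row: 5 < 6, 9 < 13.
So Z is strictly dominated for Column.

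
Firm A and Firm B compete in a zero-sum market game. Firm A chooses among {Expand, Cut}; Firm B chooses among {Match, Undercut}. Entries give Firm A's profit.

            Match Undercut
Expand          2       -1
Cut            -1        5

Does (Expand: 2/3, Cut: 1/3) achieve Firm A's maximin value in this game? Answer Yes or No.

Against Match this mix gives (2/3)·2 + (1/3)·(-1) = 1.
Against Undercut this mix gives (2/3)·(-1) + (1/3)·5 = 1.
All of Firm B's active replies (Match, Undercut) yield 1, and no column does worse for Firm A. The mix makes Firm B indifferent and guarantees 1, so it is optimal.

Yes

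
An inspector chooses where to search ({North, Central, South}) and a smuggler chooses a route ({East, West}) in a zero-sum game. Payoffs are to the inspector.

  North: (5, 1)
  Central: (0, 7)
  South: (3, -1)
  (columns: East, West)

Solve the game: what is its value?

Row minima: North → 1, Central → 0, South → -1; maximin = 1.
Column maxima: East → 5, West → 7; minimax = 5.
1 ≠ 5, so there is no saddle point; optimal play is mixed.
South is strictly dominated by North, so the inspector never plays it.
On the remaining 2×2 (North, Central vs East, West):
Let the inspector play North with probability p. Expected payoff against East: 5p + 0(1−p) = 5p; against West: 1p + 7(1−p) = −6p + 7.
Setting these equal: 5p = −6p + 7 ⇒ 11p = 7 ⇒ p = 7/11, and the value is (5)·(7/11) = 35/11.
For the smuggler: with q = P(East), equating North's and Central's payoffs gives 4q + 1 = −7q + 7 ⇒ q = 6/11.

35/11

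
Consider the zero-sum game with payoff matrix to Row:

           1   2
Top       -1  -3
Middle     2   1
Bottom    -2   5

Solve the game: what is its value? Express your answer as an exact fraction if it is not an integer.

Row minima: Top → -3, Middle → 1, Bottom → -2; maximin = 1.
Column maxima: 1 → 2, 2 → 5; minimax = 2.
1 ≠ 2, so there is no saddle point; optimal play is mixed.
Top is strictly dominated by Middle, so Row never plays it.
On the remaining 2×2 (Middle, Bottom vs 1, 2):
Let Row play Middle with probability p. Expected payoff against 1: 2p + (-2)(1−p) = 4p − 2; against 2: 1p + 5(1−p) = −4p + 5.
Setting these equal: 4p − 2 = −4p + 5 ⇒ 8p = 7 ⇒ p = 7/8, and the value is (4)·(7/8) − 2 = 3/2.
For Column: with q = P(1), equating Middle's and Bottom's payoffs gives q + 1 = −7q + 5 ⇒ q = 1/2.

3/2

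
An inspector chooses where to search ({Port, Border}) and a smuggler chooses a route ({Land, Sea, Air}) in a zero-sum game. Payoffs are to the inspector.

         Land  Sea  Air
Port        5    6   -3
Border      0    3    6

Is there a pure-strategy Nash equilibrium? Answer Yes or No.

No

Row minima: Port → -3, Border → 0; maximin = 0.
Column maxima: Land → 5, Sea → 6, Air → 6; minimax = 5.
0 ≠ 5, so no pure-strategy equilibrium exists.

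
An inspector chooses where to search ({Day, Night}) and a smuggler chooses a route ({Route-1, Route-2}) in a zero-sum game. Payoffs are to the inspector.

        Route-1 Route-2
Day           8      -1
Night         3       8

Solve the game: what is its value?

67/14

Row minima: Day → -1, Night → 3; maximin = 3.
Column maxima: Route-1 → 8, Route-2 → 8; minimax = 8.
3 ≠ 8, so there is no saddle point; optimal play is mixed.
Let the inspector play Day with probability p. Expected payoff against Route-1: 8p + 3(1−p) = 5p + 3; against Route-2: (-1)p + 8(1−p) = −9p + 8.
Setting these equal: 5p + 3 = −9p + 8 ⇒ 14p = 5 ⇒ p = 5/14, and the value is (5)·(5/14) + 3 = 67/14.
For the smuggler: with q = P(Route-1), equating Day's and Night's payoffs gives 9q − 1 = −5q + 8 ⇒ q = 9/14.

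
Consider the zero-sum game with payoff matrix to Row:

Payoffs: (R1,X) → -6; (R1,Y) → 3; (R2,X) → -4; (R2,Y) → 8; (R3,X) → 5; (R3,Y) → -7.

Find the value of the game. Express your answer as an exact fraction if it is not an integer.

Row minima: R1 → -6, R2 → -4, R3 → -7; maximin = -4.
Column maxima: X → 5, Y → 8; minimax = 5.
-4 ≠ 5, so there is no saddle point; optimal play is mixed.
R1 is strictly dominated by R2, so Row never plays it.
On the remaining 2×2 (R2, R3 vs X, Y):
Let Row play R2 with probability p. Expected payoff against X: (-4)p + 5(1−p) = −9p + 5; against Y: 8p + (-7)(1−p) = 15p − 7.
Setting these equal: −9p + 5 = 15p − 7 ⇒ −24p = -12 ⇒ p = 1/2, and the value is (-9)·(1/2) + 5 = 1/2.
For Column: with q = P(X), equating R2's and R3's payoffs gives −12q + 8 = 12q − 7 ⇒ q = 5/8.

1/2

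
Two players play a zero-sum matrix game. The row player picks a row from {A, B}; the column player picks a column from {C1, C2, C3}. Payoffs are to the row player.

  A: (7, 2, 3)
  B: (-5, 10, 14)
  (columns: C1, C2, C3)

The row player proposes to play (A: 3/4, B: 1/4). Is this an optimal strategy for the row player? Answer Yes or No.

Against C1 this mix gives (3/4)·7 + (1/4)·(-5) = 4.
Against C2 this mix gives (3/4)·2 + (1/4)·10 = 4.
Against C3 this mix gives (3/4)·3 + (1/4)·14 = 23/4.
All of the column player's active replies (C1, C2) yield 4, and no column does worse for the row player. The mix makes the column player indifferent and guarantees 4, so it is optimal.

Yes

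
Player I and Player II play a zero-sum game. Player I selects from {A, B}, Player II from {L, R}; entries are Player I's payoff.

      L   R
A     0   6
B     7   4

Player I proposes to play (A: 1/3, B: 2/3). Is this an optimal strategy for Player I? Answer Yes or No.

Against L this mix gives (1/3)·0 + (2/3)·7 = 14/3.
Against R this mix gives (1/3)·6 + (2/3)·4 = 14/3.
All of Player II's active replies (L, R) yield 14/3, and no column does worse for Player I. The mix makes Player II indifferent and guarantees 14/3, so it is optimal.

Yes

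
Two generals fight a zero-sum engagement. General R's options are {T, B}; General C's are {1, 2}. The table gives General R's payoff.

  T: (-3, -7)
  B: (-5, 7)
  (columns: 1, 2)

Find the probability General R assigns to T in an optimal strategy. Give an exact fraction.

3/4

Row minima: T → -7, B → -5; maximin = -5.
Column maxima: 1 → -3, 2 → 7; minimax = -3.
-5 ≠ -3, so there is no saddle point; optimal play is mixed.
Let General R play T with probability p. Expected payoff against 1: (-3)p + (-5)(1−p) = 2p − 5; against 2: (-7)p + 7(1−p) = −14p + 7.
Setting these equal: 2p − 5 = −14p + 7 ⇒ 16p = 12 ⇒ p = 3/4, and the value is (2)·(3/4) − 5 = -7/2.
For General C: with q = P(1), equating T's and B's payoffs gives 4q − 7 = −12q + 7 ⇒ q = 7/8.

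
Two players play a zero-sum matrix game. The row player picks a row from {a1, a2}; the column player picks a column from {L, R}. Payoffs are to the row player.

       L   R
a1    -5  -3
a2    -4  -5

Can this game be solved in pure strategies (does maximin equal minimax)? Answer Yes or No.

Row minima: a1 → -5, a2 → -5; maximin = -5.
Column maxima: L → -4, R → -3; minimax = -4.
-5 ≠ -4, so no pure-strategy equilibrium exists.

No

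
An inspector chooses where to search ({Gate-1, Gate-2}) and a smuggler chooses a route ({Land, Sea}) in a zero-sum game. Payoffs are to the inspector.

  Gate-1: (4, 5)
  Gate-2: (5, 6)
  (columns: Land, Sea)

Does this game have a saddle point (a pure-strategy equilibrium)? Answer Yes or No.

Yes

Row minima: Gate-1 → 4, Gate-2 → 5; maximin = 5.
Column maxima: Land → 5, Sea → 6; minimax = 5.
maximin = minimax = 5, so a saddle point exists.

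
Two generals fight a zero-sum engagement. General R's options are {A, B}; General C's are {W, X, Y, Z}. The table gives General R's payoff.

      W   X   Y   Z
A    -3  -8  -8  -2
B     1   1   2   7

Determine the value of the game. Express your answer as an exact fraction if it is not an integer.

1

Row minima: A → -8, B → 1; maximin = 1.
Column maxima: W → 1, X → 1, Y → 2, Z → 7; minimax = 1.
Since maximin = minimax = 1, there is a saddle point and the value is 1.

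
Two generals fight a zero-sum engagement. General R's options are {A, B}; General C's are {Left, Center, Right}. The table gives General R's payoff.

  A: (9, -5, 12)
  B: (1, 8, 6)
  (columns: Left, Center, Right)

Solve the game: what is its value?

11/3

Row minima: A → -5, B → 1; maximin = 1.
Column maxima: Left → 9, Center → 8, Right → 12; minimax = 8.
1 ≠ 8, so there is no saddle point; optimal play is mixed.
Right is strictly dominated by Left (it gives General R strictly more in every row), so General C never plays it.
On the remaining 2×2 (A, B vs Left, Center):
Let General R play A with probability p. Expected payoff against Left: 9p + 1(1−p) = 8p + 1; against Center: (-5)p + 8(1−p) = −13p + 8.
Setting these equal: 8p + 1 = −13p + 8 ⇒ 21p = 7 ⇒ p = 1/3, and the value is (8)·(1/3) + 1 = 11/3.
For General C: with q = P(Left), equating A's and B's payoffs gives 14q − 5 = −7q + 8 ⇒ q = 13/21.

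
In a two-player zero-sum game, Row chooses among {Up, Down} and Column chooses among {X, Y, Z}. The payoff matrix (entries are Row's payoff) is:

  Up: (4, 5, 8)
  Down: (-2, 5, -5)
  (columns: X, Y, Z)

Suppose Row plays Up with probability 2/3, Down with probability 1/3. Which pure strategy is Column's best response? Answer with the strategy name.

X

If Column plays X, Row's expected payoff is (2/3)·4 + (1/3)·(-2) = 2.
If Column plays Y, Row's expected payoff is (2/3)·5 + (1/3)·5 = 5.
If Column plays Z, Row's expected payoff is (2/3)·8 + (1/3)·(-5) = 11/3.
Column minimizes Row's payoff; the smallest is 2, so the best response is X.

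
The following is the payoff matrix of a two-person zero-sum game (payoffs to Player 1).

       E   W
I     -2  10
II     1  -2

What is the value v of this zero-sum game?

Row minima: I → -2, II → -2; maximin = -2.
Column maxima: E → 1, W → 10; minimax = 1.
-2 ≠ 1, so there is no saddle point; optimal play is mixed.
Let Player 1 play I with probability p. Expected payoff against E: (-2)p + 1(1−p) = −3p + 1; against W: 10p + (-2)(1−p) = 12p − 2.
Setting these equal: −3p + 1 = 12p − 2 ⇒ −15p = -3 ⇒ p = 1/5, and the value is (-3)·(1/5) + 1 = 2/5.
For Player 2: with q = P(E), equating I's and II's payoffs gives −12q + 10 = 3q − 2 ⇒ q = 4/5.

2/5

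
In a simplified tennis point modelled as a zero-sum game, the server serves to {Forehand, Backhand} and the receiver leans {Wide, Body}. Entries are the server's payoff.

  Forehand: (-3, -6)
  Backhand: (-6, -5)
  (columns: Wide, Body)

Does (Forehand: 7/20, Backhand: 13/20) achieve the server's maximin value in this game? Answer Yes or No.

No

Against Wide this mix gives (7/20)·(-3) + (13/20)·(-6) = -99/20.
Against Body this mix gives (7/20)·(-6) + (13/20)·(-5) = -107/20.
The receiver will play Body, holding the server to -107/20. Shifting weight toward the row that does better against Body would raise this floor (the equalizing mix achieves -21/4 against both Body and Wide), so the proposed strategy is not optimal.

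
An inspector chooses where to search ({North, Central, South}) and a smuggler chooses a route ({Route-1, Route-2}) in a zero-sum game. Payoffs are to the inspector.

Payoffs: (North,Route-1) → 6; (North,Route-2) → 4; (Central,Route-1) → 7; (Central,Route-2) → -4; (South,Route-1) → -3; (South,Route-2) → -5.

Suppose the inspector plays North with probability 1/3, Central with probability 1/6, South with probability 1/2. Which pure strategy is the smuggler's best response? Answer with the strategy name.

Route-2

If the smuggler plays Route-1, the inspector's expected payoff is (1/3)·6 + (1/6)·7 + (1/2)·(-3) = 5/3.
If the smuggler plays Route-2, the inspector's expected payoff is (1/3)·4 + (1/6)·(-4) + (1/2)·(-5) = -11/6.
The smuggler minimizes the inspector's payoff; the smallest is -11/6, so the best response is Route-2.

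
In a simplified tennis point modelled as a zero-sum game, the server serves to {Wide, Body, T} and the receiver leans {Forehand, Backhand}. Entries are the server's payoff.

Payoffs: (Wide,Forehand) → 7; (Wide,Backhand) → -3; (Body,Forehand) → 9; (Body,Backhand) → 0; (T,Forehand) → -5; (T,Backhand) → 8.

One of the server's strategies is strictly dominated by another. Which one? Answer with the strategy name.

Body gives a strictly higher payoff than Wide against every column: 9 > 7, 0 > -3.
So Wide is strictly dominated and the server never plays it.

Wide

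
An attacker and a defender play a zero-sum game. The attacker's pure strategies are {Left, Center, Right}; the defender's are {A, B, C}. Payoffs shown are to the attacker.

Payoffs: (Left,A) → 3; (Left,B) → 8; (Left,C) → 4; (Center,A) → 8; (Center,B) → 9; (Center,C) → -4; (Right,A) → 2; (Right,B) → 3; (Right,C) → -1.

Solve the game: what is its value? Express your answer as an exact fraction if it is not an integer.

44/13

Row minima: Left → 3, Center → -4, Right → -1; maximin = 3.
Column maxima: A → 8, B → 9, C → 4; minimax = 4.
3 ≠ 4, so there is no saddle point; optimal play is mixed.
Right is strictly dominated by Left, so the attacker never plays it.
B is strictly dominated by A (it gives the attacker strictly more in every row), so the defender never plays it.
On the remaining 2×2 (Left, Center vs A, C):
Let the attacker play Left with probability p. Expected payoff against A: 3p + 8(1−p) = −5p + 8; against C: 4p + (-4)(1−p) = 8p − 4.
Setting these equal: −5p + 8 = 8p − 4 ⇒ −13p = -12 ⇒ p = 12/13, and the value is (-5)·(12/13) + 8 = 44/13.
For the defender: with q = P(A), equating Left's and Center's payoffs gives −q + 4 = 12q − 4 ⇒ q = 8/13.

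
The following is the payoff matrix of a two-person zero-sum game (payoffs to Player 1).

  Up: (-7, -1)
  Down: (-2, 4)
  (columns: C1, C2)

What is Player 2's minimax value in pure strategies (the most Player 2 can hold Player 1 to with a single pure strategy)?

Column maxima: C1 → -2, C2 → 4.
The smallest of these is -2.

-2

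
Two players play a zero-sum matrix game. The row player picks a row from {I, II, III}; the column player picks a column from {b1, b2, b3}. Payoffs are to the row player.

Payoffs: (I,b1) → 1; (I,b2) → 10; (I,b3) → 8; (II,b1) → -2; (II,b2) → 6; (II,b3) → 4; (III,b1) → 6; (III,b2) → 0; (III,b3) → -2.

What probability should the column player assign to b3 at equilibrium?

Row minima: I → 1, II → -2, III → -2; maximin = 1.
Column maxima: b1 → 6, b2 → 10, b3 → 8; minimax = 6.
1 ≠ 6, so there is no saddle point; optimal play is mixed.
II is strictly dominated by I, so the row player never plays it.
b2 is strictly dominated by b3 (it gives the row player strictly more in every row), so the column player never plays it.
On the remaining 2×2 (I, III vs b1, b3):
Let the row player play I with probability p. Expected payoff against b1: 1p + 6(1−p) = −5p + 6; against b3: 8p + (-2)(1−p) = 10p − 2.
Setting these equal: −5p + 6 = 10p − 2 ⇒ −15p = -8 ⇒ p = 8/15, and the value is (-5)·(8/15) + 6 = 10/3.
For the column player: with q = P(b1), equating I's and III's payoffs gives −7q + 8 = 8q − 2 ⇒ q = 2/3.

1/3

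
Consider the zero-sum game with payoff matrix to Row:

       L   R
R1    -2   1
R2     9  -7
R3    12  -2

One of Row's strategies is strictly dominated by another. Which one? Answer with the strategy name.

R2

R3 gives a strictly higher payoff than R2 against every column: 12 > 9, -2 > -7.
So R2 is strictly dominated and Row never plays it.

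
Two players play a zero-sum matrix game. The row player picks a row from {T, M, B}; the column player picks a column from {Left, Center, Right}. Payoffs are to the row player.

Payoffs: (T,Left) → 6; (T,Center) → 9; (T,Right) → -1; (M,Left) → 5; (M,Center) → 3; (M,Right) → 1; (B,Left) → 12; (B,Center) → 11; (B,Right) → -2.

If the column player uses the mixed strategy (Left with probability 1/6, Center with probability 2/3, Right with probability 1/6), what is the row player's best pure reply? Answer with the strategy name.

B

Expected payoff of T: (1/6)·6 + (2/3)·9 + (1/6)·(-1) = 41/6.
Expected payoff of M: (1/6)·5 + (2/3)·3 + (1/6)·1 = 3.
Expected payoff of B: (1/6)·12 + (2/3)·11 + (1/6)·(-2) = 9.
The largest is 9, so the row player's best response is B.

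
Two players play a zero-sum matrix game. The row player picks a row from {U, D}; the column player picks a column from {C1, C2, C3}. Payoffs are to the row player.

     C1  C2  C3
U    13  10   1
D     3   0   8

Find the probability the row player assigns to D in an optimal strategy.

Row minima: U → 1, D → 0; maximin = 1.
Column maxima: C1 → 13, C2 → 10, C3 → 8; minimax = 8.
1 ≠ 8, so there is no saddle point; optimal play is mixed.
C1 is strictly dominated by C2 (it gives the row player strictly more in every row), so the column player never plays it.
On the remaining 2×2 (U, D vs C2, C3):
Let the row player play U with probability p. Expected payoff against C2: 10p + 0(1−p) = 10p; against C3: 1p + 8(1−p) = −7p + 8.
Setting these equal: 10p = −7p + 8 ⇒ 17p = 8 ⇒ p = 8/17, and the value is (10)·(8/17) = 80/17.
For the column player: with q = P(C2), equating U's and D's payoffs gives 9q + 1 = −8q + 8 ⇒ q = 7/17.

9/17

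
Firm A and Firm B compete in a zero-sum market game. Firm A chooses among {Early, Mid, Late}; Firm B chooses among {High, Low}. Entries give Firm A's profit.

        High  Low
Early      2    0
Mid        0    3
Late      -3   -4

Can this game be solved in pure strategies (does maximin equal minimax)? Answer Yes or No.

No

Row minima: Early → 0, Mid → 0, Late → -4; maximin = 0.
Column maxima: High → 2, Low → 3; minimax = 2.
0 ≠ 2, so no pure-strategy equilibrium exists.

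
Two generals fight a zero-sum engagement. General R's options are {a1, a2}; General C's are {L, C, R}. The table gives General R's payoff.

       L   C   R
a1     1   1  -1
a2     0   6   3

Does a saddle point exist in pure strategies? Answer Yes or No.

Row minima: a1 → -1, a2 → 0; maximin = 0.
Column maxima: L → 1, C → 6, R → 3; minimax = 1.
0 ≠ 1, so no pure-strategy equilibrium exists.

No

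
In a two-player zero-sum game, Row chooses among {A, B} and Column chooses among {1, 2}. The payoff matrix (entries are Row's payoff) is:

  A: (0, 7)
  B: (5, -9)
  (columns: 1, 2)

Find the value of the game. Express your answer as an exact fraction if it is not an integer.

Row minima: A → 0, B → -9; maximin = 0.
Column maxima: 1 → 5, 2 → 7; minimax = 5.
0 ≠ 5, so there is no saddle point; optimal play is mixed.
Let Row play A with probability p. Expected payoff against 1: 0p + 5(1−p) = −5p + 5; against 2: 7p + (-9)(1−p) = 16p − 9.
Setting these equal: −5p + 5 = 16p − 9 ⇒ −21p = -14 ⇒ p = 2/3, and the value is (-5)·(2/3) + 5 = 5/3.
For Column: with q = P(1), equating A's and B's payoffs gives −7q + 7 = 14q − 9 ⇒ q = 16/21.

5/3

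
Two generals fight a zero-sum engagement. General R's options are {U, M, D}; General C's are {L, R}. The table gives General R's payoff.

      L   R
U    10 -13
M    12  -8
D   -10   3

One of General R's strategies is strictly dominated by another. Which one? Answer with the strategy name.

M gives a strictly higher payoff than U against every column: 12 > 10, -8 > -13.
So U is strictly dominated and General R never plays it.

U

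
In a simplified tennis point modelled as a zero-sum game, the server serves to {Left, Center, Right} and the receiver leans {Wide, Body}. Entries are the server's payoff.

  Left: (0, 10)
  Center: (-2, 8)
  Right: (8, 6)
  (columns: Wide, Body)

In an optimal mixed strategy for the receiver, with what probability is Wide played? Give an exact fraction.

1/3

Row minima: Left → 0, Center → -2, Right → 6; maximin = 6.
Column maxima: Wide → 8, Body → 10; minimax = 8.
6 ≠ 8, so there is no saddle point; optimal play is mixed.
Center is strictly dominated by Left, so the server never plays it.
On the remaining 2×2 (Left, Right vs Wide, Body):
Let the server play Left with probability p. Expected payoff against Wide: 0p + 8(1−p) = −8p + 8; against Body: 10p + 6(1−p) = 4p + 6.
Setting these equal: −8p + 8 = 4p + 6 ⇒ −12p = -2 ⇒ p = 1/6, and the value is (-8)·(1/6) + 8 = 20/3.
For the receiver: with q = P(Wide), equating Left's and Right's payoffs gives −10q + 10 = 2q + 6 ⇒ q = 1/3.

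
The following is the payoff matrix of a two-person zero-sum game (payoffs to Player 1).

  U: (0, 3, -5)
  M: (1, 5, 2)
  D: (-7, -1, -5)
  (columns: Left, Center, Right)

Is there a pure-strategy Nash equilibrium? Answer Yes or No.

Row minima: U → -5, M → 1, D → -7; maximin = 1.
Column maxima: Left → 1, Center → 5, Right → 2; minimax = 1.
maximin = minimax = 1, so a saddle point exists.

Yes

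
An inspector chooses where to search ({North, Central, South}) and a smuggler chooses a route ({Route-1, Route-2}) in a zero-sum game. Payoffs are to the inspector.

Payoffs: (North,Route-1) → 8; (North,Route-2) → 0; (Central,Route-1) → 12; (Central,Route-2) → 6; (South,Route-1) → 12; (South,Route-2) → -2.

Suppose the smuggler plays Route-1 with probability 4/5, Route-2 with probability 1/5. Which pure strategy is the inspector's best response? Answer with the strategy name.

Central

Expected payoff of North: (4/5)·8 + (1/5)·0 = 32/5.
Expected payoff of Central: (4/5)·12 + (1/5)·6 = 54/5.
Expected payoff of South: (4/5)·12 + (1/5)·(-2) = 46/5.
The largest is 54/5, so the inspector's best response is Central.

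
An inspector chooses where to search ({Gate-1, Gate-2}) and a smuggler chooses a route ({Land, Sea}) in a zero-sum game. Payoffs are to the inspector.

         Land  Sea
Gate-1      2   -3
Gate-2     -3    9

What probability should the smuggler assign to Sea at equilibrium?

Row minima: Gate-1 → -3, Gate-2 → -3; maximin = -3.
Column maxima: Land → 2, Sea → 9; minimax = 2.
-3 ≠ 2, so there is no saddle point; optimal play is mixed.
Let the inspector play Gate-1 with probability p. Expected payoff against Land: 2p + (-3)(1−p) = 5p − 3; against Sea: (-3)p + 9(1−p) = −12p + 9.
Setting these equal: 5p − 3 = −12p + 9 ⇒ 17p = 12 ⇒ p = 12/17, and the value is (5)·(12/17) − 3 = 9/17.
For the smuggler: with q = P(Land), equating Gate-1's and Gate-2's payoffs gives 5q − 3 = −12q + 9 ⇒ q = 12/17.

5/17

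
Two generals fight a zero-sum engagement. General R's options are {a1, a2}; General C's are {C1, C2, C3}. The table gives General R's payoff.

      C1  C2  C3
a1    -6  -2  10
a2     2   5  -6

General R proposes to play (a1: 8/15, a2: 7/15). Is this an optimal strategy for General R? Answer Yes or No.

No

Against C1 this mix gives (8/15)·(-6) + (7/15)·2 = -34/15.
Against C2 this mix gives (8/15)·(-2) + (7/15)·5 = 19/15.
Against C3 this mix gives (8/15)·10 + (7/15)·(-6) = 38/15.
General C will play C1, holding General R to -34/15. Shifting weight toward the row that does better against C1 would raise this floor (the equalizing mix achieves -2/3 against both C1 and C3), so the proposed strategy is not optimal.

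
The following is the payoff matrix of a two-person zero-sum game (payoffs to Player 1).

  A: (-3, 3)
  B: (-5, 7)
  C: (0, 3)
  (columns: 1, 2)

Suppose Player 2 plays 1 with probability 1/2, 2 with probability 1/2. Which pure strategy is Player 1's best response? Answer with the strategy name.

C

Expected payoff of A: (1/2)·(-3) + (1/2)·3 = 0.
Expected payoff of B: (1/2)·(-5) + (1/2)·7 = 1.
Expected payoff of C: (1/2)·0 + (1/2)·3 = 3/2.
The largest is 3/2, so Player 1's best response is C.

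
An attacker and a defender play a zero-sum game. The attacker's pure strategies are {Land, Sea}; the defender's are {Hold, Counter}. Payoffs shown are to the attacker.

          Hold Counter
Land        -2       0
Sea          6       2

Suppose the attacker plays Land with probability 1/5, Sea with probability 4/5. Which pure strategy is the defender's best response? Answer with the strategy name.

Counter

If the defender plays Hold, the attacker's expected payoff is (1/5)·(-2) + (4/5)·6 = 22/5.
If the defender plays Counter, the attacker's expected payoff is (1/5)·0 + (4/5)·2 = 8/5.
The defender minimizes the attacker's payoff; the smallest is 8/5, so the best response is Counter.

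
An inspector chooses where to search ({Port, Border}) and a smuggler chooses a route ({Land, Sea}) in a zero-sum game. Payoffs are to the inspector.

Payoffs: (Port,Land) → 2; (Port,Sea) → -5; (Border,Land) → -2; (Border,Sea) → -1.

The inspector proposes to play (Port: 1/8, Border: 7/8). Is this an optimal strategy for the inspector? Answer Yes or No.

Yes

Against Land this mix gives (1/8)·2 + (7/8)·(-2) = -3/2.
Against Sea this mix gives (1/8)·(-5) + (7/8)·(-1) = -3/2.
All of the smuggler's active replies (Land, Sea) yield -3/2, and no column does worse for the inspector. The mix makes the smuggler indifferent and guarantees -3/2, so it is optimal.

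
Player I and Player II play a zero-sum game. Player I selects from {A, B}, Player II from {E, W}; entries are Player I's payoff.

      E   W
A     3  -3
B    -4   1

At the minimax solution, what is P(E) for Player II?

4/11

Row minima: A → -3, B → -4; maximin = -3.
Column maxima: E → 3, W → 1; minimax = 1.
-3 ≠ 1, so there is no saddle point; optimal play is mixed.
Let Player I play A with probability p. Expected payoff against E: 3p + (-4)(1−p) = 7p − 4; against W: (-3)p + 1(1−p) = −4p + 1.
Setting these equal: 7p − 4 = −4p + 1 ⇒ 11p = 5 ⇒ p = 5/11, and the value is (7)·(5/11) − 4 = -9/11.
For Player II: with q = P(E), equating A's and B's payoffs gives 6q − 3 = −5q + 1 ⇒ q = 4/11.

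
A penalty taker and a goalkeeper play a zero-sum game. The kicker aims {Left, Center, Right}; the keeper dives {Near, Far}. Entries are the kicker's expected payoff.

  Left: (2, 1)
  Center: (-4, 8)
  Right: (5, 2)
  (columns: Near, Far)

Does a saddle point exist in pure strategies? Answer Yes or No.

No

Row minima: Left → 1, Center → -4, Right → 2; maximin = 2.
Column maxima: Near → 5, Far → 8; minimax = 5.
2 ≠ 5, so no pure-strategy equilibrium exists.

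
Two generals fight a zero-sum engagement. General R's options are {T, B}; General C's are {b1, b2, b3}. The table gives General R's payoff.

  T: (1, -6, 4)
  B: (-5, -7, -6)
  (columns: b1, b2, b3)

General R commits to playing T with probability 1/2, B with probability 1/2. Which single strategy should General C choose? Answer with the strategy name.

If General C plays b1, General R's expected payoff is (1/2)·1 + (1/2)·(-5) = -2.
If General C plays b2, General R's expected payoff is (1/2)·(-6) + (1/2)·(-7) = -13/2.
If General C plays b3, General R's expected payoff is (1/2)·4 + (1/2)·(-6) = -1.
General C minimizes General R's payoff; the smallest is -13/2, so the best response is b2.

b2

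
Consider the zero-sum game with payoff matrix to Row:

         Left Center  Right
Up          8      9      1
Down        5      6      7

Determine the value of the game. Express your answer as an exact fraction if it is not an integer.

Row minima: Up → 1, Down → 5; maximin = 5.
Column maxima: Left → 8, Center → 9, Right → 7; minimax = 7.
5 ≠ 7, so there is no saddle point; optimal play is mixed.
Center is strictly dominated by Left (it gives Row strictly more in every row), so Column never plays it.
On the remaining 2×2 (Up, Down vs Left, Right):
Let Row play Up with probability p. Expected payoff against Left: 8p + 5(1−p) = 3p + 5; against Right: 1p + 7(1−p) = −6p + 7.
Setting these equal: 3p + 5 = −6p + 7 ⇒ 9p = 2 ⇒ p = 2/9, and the value is (3)·(2/9) + 5 = 17/3.
For Column: with q = P(Left), equating Up's and Down's payoffs gives 7q + 1 = −2q + 7 ⇒ q = 2/3.

17/3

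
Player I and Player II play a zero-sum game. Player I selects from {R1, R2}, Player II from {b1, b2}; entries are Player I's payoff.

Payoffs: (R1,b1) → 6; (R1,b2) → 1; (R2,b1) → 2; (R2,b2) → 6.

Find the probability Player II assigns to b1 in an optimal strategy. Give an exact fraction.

5/9

Row minima: R1 → 1, R2 → 2; maximin = 2.
Column maxima: b1 → 6, b2 → 6; minimax = 6.
2 ≠ 6, so there is no saddle point; optimal play is mixed.
Let Player I play R1 with probability p. Expected payoff against b1: 6p + 2(1−p) = 4p + 2; against b2: 1p + 6(1−p) = −5p + 6.
Setting these equal: 4p + 2 = −5p + 6 ⇒ 9p = 4 ⇒ p = 4/9, and the value is (4)·(4/9) + 2 = 34/9.
For Player II: with q = P(b1), equating R1's and R2's payoffs gives 5q + 1 = −4q + 6 ⇒ q = 5/9.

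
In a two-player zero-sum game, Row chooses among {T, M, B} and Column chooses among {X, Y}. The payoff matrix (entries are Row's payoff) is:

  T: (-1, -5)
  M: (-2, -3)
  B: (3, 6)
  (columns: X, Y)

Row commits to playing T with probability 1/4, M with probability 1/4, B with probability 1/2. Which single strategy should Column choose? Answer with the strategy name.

X

If Column plays X, Row's expected payoff is (1/4)·(-1) + (1/4)·(-2) + (1/2)·3 = 3/4.
If Column plays Y, Row's expected payoff is (1/4)·(-5) + (1/4)·(-3) + (1/2)·6 = 1.
Column minimizes Row's payoff; the smallest is 3/4, so the best response is X.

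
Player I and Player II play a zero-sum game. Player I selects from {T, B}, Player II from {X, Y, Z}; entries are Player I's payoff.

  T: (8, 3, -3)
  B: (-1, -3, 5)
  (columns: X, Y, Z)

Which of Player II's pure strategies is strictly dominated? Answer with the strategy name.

X

Y holds Player I's payoff strictly below X in every row: 3 < 8, -3 < -1.
So X is strictly dominated for Player II.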